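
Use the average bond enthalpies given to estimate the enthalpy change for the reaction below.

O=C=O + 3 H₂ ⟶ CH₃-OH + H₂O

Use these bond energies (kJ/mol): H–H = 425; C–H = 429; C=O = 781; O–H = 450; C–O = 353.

ΔH ≈ −153 kJ

Bonds broken (reactants):
  C=O: 2 × 781 = 1562
  H–H: 3 × 425 = 1275
  Σ(broken) = 2837 kJ
Bonds formed (products):
  C–H: 3 × 429 = 1287
  C–O: 1 × 353 = 353
  O–H: 3 × 450 = 1350
  Σ(formed) = 2990 kJ
ΔH = Σ(broken) − Σ(formed) = 2837 − 2990 = −153 kJ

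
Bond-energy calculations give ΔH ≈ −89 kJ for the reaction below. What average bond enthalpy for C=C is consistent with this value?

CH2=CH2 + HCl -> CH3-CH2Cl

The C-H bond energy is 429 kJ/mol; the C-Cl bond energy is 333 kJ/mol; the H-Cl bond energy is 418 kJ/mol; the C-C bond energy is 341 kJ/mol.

Let D be the C=C bond energy.
Σ(broken) = 4×429 + 1×D + 1×418 = 2134 + D
Σ(formed) = 1×341 + 1×333 + 5×429 = 2819
ΔH = Σ(broken) − Σ(formed) = (2134 + D) − (2819) = −685 + D
Setting this equal to −89 kJ gives D = 596 kJ/mol.

D(C=C) ≈ 596 kJ/mol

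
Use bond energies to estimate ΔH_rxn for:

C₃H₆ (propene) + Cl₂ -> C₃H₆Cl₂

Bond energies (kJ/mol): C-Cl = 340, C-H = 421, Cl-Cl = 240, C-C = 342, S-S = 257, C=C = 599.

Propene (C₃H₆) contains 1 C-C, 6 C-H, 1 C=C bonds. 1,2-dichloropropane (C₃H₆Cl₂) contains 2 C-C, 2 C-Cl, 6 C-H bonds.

ΔH ≈ −183 kJ

Bonds broken (reactants):
  C-C: 1 × 342 = 342
  C-H: 6 × 421 = 2526
  C=C: 1 × 599 = 599
  Cl-Cl: 1 × 240 = 240
  Σ(broken) = 3707 kJ
Bonds formed (products):
  C-C: 2 × 342 = 684
  C-Cl: 2 × 340 = 680
  C-H: 6 × 421 = 2526
  Σ(formed) = 3890 kJ
ΔH = Σ(broken) − Σ(formed) = 3707 − 3890 = −183 kJ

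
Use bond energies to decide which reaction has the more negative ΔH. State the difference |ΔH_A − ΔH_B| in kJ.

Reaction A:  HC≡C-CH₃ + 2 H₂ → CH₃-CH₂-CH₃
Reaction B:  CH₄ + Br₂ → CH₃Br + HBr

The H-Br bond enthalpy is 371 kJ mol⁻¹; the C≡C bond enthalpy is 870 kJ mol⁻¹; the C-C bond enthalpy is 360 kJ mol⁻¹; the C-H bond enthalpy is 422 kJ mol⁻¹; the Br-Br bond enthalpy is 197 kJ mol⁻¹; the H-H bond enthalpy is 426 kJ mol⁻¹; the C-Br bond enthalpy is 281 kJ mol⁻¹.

Reaction A:
  Bonds broken (reactants):
    C≡C: 1 × 870 = 870
    C-C: 1 × 360 = 360
    C-H: 4 × 422 = 1688
    H-H: 2 × 426 = 852
    Σ(broken) = 3770 kJ
  Bonds formed (products):
    C-C: 2 × 360 = 720
    C-H: 8 × 422 = 3376
    Σ(formed) = 4096 kJ
  ΔH_A = 3770 − 4096 = −326 kJ
Reaction B:
  Bonds broken (reactants):
    Br-Br: 1 × 197 = 197
    C-H: 4 × 422 = 1688
    Σ(broken) = 1885 kJ
  Bonds formed (products):
    C-Br: 1 × 281 = 281
    C-H: 3 × 422 = 1266
    H-Br: 1 × 371 = 371
    Σ(formed) = 1918 kJ
  ΔH_B = 1885 − 1918 = −33 kJ
ΔH_A − ΔH_B = −293 kJ, so reaction A has the more negative ΔH; |ΔH_A − ΔH_B| = 293 kJ.

Reaction A, by 293 kJ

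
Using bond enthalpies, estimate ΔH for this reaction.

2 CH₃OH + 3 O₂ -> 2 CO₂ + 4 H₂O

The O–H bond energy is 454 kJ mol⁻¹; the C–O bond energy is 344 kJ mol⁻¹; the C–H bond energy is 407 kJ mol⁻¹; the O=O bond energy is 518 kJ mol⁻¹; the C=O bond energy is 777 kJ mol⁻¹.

ΔH ≈ −1148 kJ

Bonds broken (reactants):
  C–H: 6 × 407 = 2442
  C–O: 2 × 344 = 688
  O–H: 2 × 454 = 908
  O=O: 3 × 518 = 1554
  Σ(broken) = 5592 kJ
Bonds formed (products):
  C=O: 4 × 777 = 3108
  O–H: 8 × 454 = 3632
  Σ(formed) = 6740 kJ
ΔH = Σ(broken) − Σ(formed) = 5592 − 6740 = −1148 kJ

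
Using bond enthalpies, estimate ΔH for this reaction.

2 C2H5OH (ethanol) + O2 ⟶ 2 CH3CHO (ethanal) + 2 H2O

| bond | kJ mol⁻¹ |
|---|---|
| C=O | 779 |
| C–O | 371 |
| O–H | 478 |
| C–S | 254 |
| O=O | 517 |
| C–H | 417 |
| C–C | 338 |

Bonds broken (reactants):
  C–C: 2 × 338 = 676
  C–H: 10 × 417 = 4170
  C–O: 2 × 371 = 742
  O–H: 2 × 478 = 956
  O=O: 1 × 517 = 517
  Σ(broken) = 7061 kJ
Bonds formed (products):
  C–C: 2 × 338 = 676
  C–H: 8 × 417 = 3336
  C=O: 2 × 779 = 1558
  O–H: 4 × 478 = 1912
  Σ(formed) = 7482 kJ
ΔH = Σ(broken) − Σ(formed) = 7061 − 7482 = −421 kJ

ΔH ≈ −421 kJ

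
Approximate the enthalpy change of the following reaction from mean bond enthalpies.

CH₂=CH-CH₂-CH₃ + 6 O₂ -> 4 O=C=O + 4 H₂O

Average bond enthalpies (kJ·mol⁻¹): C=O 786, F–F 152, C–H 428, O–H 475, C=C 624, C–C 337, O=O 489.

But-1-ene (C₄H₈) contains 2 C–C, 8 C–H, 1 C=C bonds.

Bonds broken (reactants):
  C–C: 2 × 337 = 674
  C–H: 8 × 428 = 3424
  C=C: 1 × 624 = 624
  O=O: 6 × 489 = 2934
  Σ(broken) = 7656 kJ
Bonds formed (products):
  C=O: 8 × 786 = 6288
  O–H: 8 × 475 = 3800
  Σ(formed) = 10088 kJ
ΔH = Σ(broken) − Σ(formed) = 7656 − 10088 = −2432 kJ

ΔH ≈ −2432 kJ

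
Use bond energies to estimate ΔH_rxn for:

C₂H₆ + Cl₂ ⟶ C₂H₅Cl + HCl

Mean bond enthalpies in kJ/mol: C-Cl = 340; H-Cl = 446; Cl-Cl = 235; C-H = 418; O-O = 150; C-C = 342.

Bonds broken (reactants):
  C-C: 1 × 342 = 342
  C-H: 6 × 418 = 2508
  Cl-Cl: 1 × 235 = 235
  Σ(broken) = 3085 kJ
Bonds formed (products):
  C-C: 1 × 342 = 342
  C-Cl: 1 × 340 = 340
  C-H: 5 × 418 = 2090
  H-Cl: 1 × 446 = 446
  Σ(formed) = 3218 kJ
ΔH = Σ(broken) − Σ(formed) = 3085 − 3218 = −133 kJ

ΔH ≈ −133 kJ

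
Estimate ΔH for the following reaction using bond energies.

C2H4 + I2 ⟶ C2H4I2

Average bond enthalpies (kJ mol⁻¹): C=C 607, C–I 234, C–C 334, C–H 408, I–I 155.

Bonds broken (reactants):
  C–H: 4 × 408 = 1632
  C=C: 1 × 607 = 607
  I–I: 1 × 155 = 155
  Σ(broken) = 2394 kJ
Bonds formed (products):
  C–C: 1 × 334 = 334
  C–H: 4 × 408 = 1632
  C–I: 2 × 234 = 468
  Σ(formed) = 2434 kJ
ΔH = Σ(broken) − Σ(formed) = 2394 − 2434 = −40 kJ

ΔH ≈ −40 kJ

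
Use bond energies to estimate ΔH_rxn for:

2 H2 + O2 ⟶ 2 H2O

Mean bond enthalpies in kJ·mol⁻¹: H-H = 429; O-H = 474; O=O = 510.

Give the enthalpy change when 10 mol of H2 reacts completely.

Bonds broken (reactants):
  H-H: 2 × 429 = 858
  O=O: 1 × 510 = 510
  Σ(broken) = 1368 kJ
Bonds formed (products):
  O-H: 4 × 474 = 1896
  Σ(formed) = 1896 kJ
ΔH = Σ(broken) − Σ(formed) = 1368 − 1896 = −528 kJ
For 5× the reaction as written: 5 × (−528) = −2640 kJ

ΔH = −2640 kJ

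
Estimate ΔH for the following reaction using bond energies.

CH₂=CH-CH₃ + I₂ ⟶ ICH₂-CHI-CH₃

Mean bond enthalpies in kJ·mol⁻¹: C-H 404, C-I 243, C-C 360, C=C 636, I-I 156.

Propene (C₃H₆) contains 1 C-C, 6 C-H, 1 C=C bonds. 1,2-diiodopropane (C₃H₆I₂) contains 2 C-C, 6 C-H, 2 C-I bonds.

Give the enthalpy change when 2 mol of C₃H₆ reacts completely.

ΔH = −108 kJ

Bonds broken (reactants):
  C-C: 1 × 360 = 360
  C-H: 6 × 404 = 2424
  C=C: 1 × 636 = 636
  I-I: 1 × 156 = 156
  Σ(broken) = 3576 kJ
Bonds formed (products):
  C-C: 2 × 360 = 720
  C-H: 6 × 404 = 2424
  C-I: 2 × 243 = 486
  Σ(formed) = 3630 kJ
ΔH = Σ(broken) − Σ(formed) = 3576 − 3630 = −54 kJ
For 2× the reaction as written: 2 × (−54) = −108 kJ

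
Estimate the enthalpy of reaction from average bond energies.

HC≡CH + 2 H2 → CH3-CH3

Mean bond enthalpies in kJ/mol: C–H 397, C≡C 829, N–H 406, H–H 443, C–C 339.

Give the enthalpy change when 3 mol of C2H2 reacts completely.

Bonds broken (reactants):
  C≡C: 1 × 829 = 829
  C–H: 2 × 397 = 794
  H–H: 2 × 443 = 886
  Σ(broken) = 2509 kJ
Bonds formed (products):
  C–C: 1 × 339 = 339
  C–H: 6 × 397 = 2382
  Σ(formed) = 2721 kJ
ΔH = Σ(broken) − Σ(formed) = 2509 − 2721 = −212 kJ
For 3× the reaction as written: 3 × (−212) = −636 kJ

ΔH = −636 kJ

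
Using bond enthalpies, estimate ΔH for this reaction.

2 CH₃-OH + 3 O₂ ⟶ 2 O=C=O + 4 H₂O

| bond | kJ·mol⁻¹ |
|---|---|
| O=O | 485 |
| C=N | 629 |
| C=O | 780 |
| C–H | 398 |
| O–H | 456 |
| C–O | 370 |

ΔH ≈ −1273 kJ

Bonds broken (reactants):
  C–H: 6 × 398 = 2388
  C–O: 2 × 370 = 740
  O–H: 2 × 456 = 912
  O=O: 3 × 485 = 1455
  Σ(broken) = 5495 kJ
Bonds formed (products):
  C=O: 4 × 780 = 3120
  O–H: 8 × 456 = 3648
  Σ(formed) = 6768 kJ
ΔH = Σ(broken) − Σ(formed) = 5495 − 6768 = −1273 kJ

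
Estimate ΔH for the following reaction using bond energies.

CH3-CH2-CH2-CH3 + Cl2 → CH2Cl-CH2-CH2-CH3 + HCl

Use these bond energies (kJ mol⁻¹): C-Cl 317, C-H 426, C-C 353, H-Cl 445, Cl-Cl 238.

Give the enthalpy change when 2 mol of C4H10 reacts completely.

ΔH = −196 kJ

Bonds broken (reactants):
  C-C: 3 × 353 = 1059
  C-H: 10 × 426 = 4260
  Cl-Cl: 1 × 238 = 238
  Σ(broken) = 5557 kJ
Bonds formed (products):
  C-C: 3 × 353 = 1059
  C-Cl: 1 × 317 = 317
  C-H: 9 × 426 = 3834
  H-Cl: 1 × 445 = 445
  Σ(formed) = 5655 kJ
ΔH = Σ(broken) − Σ(formed) = 5557 − 5655 = −98 kJ
For 2× the reaction as written: 2 × (−98) = −196 kJ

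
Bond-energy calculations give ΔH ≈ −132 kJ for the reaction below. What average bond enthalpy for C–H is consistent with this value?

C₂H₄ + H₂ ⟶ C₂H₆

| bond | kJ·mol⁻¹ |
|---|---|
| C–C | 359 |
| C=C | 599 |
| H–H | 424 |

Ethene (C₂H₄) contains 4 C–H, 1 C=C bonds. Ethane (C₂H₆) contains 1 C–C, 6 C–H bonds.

D(C–H) ≈ 398 kJ/mol

Let D be the C–H bond energy.
Σ(broken) = 4×D + 1×599 + 1×424 = 1023 + 4D
Σ(formed) = 1×359 + 6×D = 359 + 6D
ΔH = Σ(broken) − Σ(formed) = (1023 + 4D) − (359 + 6D) = +664 − 2D
Setting this equal to −132 kJ gives 2D = 796, so D = 398 kJ/mol.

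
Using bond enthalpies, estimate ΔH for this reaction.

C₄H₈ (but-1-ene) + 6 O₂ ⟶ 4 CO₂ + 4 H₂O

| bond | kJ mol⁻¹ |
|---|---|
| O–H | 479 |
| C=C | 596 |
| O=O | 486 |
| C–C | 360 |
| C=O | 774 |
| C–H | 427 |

Bonds broken (reactants):
  C–C: 2 × 360 = 720
  C–H: 8 × 427 = 3416
  C=C: 1 × 596 = 596
  O=O: 6 × 486 = 2916
  Σ(broken) = 7648 kJ
Bonds formed (products):
  C=O: 8 × 774 = 6192
  O–H: 8 × 479 = 3832
  Σ(formed) = 10024 kJ
ΔH = Σ(broken) − Σ(formed) = 7648 − 10024 = −2376 kJ

ΔH ≈ −2376 kJ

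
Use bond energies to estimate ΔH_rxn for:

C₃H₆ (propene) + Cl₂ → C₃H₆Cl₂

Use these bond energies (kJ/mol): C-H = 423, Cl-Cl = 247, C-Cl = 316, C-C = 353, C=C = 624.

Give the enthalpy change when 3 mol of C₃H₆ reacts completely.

Bonds broken (reactants):
  C-C: 1 × 353 = 353
  C-H: 6 × 423 = 2538
  C=C: 1 × 624 = 624
  Cl-Cl: 1 × 247 = 247
  Σ(broken) = 3762 kJ
Bonds formed (products):
  C-C: 2 × 353 = 706
  C-Cl: 2 × 316 = 632
  C-H: 6 × 423 = 2538
  Σ(formed) = 3876 kJ
ΔH = Σ(broken) − Σ(formed) = 3762 − 3876 = −114 kJ
For 3× the reaction as written: 3 × (−114) = −342 kJ

ΔH = −342 kJ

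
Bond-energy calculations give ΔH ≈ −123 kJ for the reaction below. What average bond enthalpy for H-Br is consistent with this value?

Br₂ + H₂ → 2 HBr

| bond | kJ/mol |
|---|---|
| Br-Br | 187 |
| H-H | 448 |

Let D be the H-Br bond energy.
Σ(broken) = 1×187 + 1×448 = 635
Σ(formed) = 2×D = 2D
ΔH = Σ(broken) − Σ(formed) = (635) − (2D) = +635 − 2D
Setting this equal to −123 kJ gives 2D = 758, so D = 379 kJ/mol.

D(H-Br) ≈ 379 kJ/mol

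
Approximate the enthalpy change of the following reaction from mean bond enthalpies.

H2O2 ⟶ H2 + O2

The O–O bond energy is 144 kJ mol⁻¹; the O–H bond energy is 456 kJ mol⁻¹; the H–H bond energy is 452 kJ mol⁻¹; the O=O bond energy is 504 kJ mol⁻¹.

ΔH ≈ +100 kJ

Bonds broken (reactants):
  O–H: 2 × 456 = 912
  O–O: 1 × 144 = 144
  Σ(broken) = 1056 kJ
Bonds formed (products):
  H–H: 1 × 452 = 452
  O=O: 1 × 504 = 504
  Σ(formed) = 956 kJ
ΔH = Σ(broken) − Σ(formed) = 1056 − 956 = +100 kJ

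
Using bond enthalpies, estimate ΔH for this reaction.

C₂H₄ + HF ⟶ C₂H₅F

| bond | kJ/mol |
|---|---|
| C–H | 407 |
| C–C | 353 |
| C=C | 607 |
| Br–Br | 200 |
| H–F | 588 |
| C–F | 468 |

Bonds broken (reactants):
  C–H: 4 × 407 = 1628
  C=C: 1 × 607 = 607
  H–F: 1 × 588 = 588
  Σ(broken) = 2823 kJ
Bonds formed (products):
  C–C: 1 × 353 = 353
  C–F: 1 × 468 = 468
  C–H: 5 × 407 = 2035
  Σ(formed) = 2856 kJ
ΔH = Σ(broken) − Σ(formed) = 2823 − 2856 = −33 kJ

ΔH ≈ −33 kJ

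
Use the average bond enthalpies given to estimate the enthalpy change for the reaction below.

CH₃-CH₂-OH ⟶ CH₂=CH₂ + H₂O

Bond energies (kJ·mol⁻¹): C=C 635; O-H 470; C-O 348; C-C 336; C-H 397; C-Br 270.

ΔH ≈ −24 kJ

Bonds broken (reactants):
  C-C: 1 × 336 = 336
  C-H: 5 × 397 = 1985
  C-O: 1 × 348 = 348
  O-H: 1 × 470 = 470
  Σ(broken) = 3139 kJ
Bonds formed (products):
  C-H: 4 × 397 = 1588
  C=C: 1 × 635 = 635
  O-H: 2 × 470 = 940
  Σ(formed) = 3163 kJ
ΔH = Σ(broken) − Σ(formed) = 3139 − 3163 = −24 kJ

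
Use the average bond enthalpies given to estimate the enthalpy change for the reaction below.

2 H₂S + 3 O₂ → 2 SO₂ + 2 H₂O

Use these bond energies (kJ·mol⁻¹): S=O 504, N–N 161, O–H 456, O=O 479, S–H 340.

ΔH ≈ −1043 kJ

Bonds broken (reactants):
  O=O: 3 × 479 = 1437
  S–H: 4 × 340 = 1360
  Σ(broken) = 2797 kJ
Bonds formed (products):
  O–H: 4 × 456 = 1824
  S=O: 4 × 504 = 2016
  Σ(formed) = 3840 kJ
ΔH = Σ(broken) − Σ(formed) = 2797 − 3840 = −1043 kJ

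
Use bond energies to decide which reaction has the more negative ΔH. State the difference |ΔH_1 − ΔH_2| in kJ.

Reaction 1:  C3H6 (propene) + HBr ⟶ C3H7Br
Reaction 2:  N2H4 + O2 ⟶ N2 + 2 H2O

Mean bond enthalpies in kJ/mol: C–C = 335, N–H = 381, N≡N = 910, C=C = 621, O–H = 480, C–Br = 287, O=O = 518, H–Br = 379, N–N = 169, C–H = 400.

Reaction 2, by 597 kJ

Reaction 1:
  Bonds broken (reactants):
    C–C: 1 × 335 = 335
    C–H: 6 × 400 = 2400
    C=C: 1 × 621 = 621
    H–Br: 1 × 379 = 379
    Σ(broken) = 3735 kJ
  Bonds formed (products):
    C–Br: 1 × 287 = 287
    C–C: 2 × 335 = 670
    C–H: 7 × 400 = 2800
    Σ(formed) = 3757 kJ
  ΔH_1 = 3735 − 3757 = −22 kJ
Reaction 2:
  Bonds broken (reactants):
    N–H: 4 × 381 = 1524
    N–N: 1 × 169 = 169
    O=O: 1 × 518 = 518
    Σ(broken) = 2211 kJ
  Bonds formed (products):
    N≡N: 1 × 910 = 910
    O–H: 4 × 480 = 1920
    Σ(formed) = 2830 kJ
  ΔH_2 = 2211 − 2830 = −619 kJ
ΔH_1 − ΔH_2 = +597 kJ, so reaction 2 has the more negative ΔH; |ΔH_1 − ΔH_2| = 597 kJ.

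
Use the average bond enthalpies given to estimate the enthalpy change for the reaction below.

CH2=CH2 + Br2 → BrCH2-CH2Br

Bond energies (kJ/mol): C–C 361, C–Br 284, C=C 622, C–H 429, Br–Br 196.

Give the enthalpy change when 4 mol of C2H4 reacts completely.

ΔH = −444 kJ

Bonds broken (reactants):
  Br–Br: 1 × 196 = 196
  C–H: 4 × 429 = 1716
  C=C: 1 × 622 = 622
  Σ(broken) = 2534 kJ
Bonds formed (products):
  C–Br: 2 × 284 = 568
  C–C: 1 × 361 = 361
  C–H: 4 × 429 = 1716
  Σ(formed) = 2645 kJ
ΔH = Σ(broken) − Σ(formed) = 2534 − 2645 = −111 kJ
For 4× the reaction as written: 4 × (−111) = −444 kJ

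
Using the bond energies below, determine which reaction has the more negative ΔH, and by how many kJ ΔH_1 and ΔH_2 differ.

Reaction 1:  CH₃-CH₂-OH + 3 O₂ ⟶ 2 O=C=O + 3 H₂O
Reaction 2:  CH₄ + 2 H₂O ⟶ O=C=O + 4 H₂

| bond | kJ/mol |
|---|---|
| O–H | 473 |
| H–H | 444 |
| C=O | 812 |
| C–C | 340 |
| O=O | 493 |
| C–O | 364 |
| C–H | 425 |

Reaction 1, by 1497 kJ

Reaction 1:
  Bonds broken (reactants):
    C–C: 1 × 340 = 340
    C–H: 5 × 425 = 2125
    C–O: 1 × 364 = 364
    O–H: 1 × 473 = 473
    O=O: 3 × 493 = 1479
    Σ(broken) = 4781 kJ
  Bonds formed (products):
    C=O: 4 × 812 = 3248
    O–H: 6 × 473 = 2838
    Σ(formed) = 6086 kJ
  ΔH_1 = 4781 − 6086 = −1305 kJ
Reaction 2:
  Bonds broken (reactants):
    C–H: 4 × 425 = 1700
    O–H: 4 × 473 = 1892
    Σ(broken) = 3592 kJ
  Bonds formed (products):
    C=O: 2 × 812 = 1624
    H–H: 4 × 444 = 1776
    Σ(formed) = 3400 kJ
  ΔH_2 = 3592 − 3400 = +192 kJ
ΔH_1 − ΔH_2 = −1497 kJ, so reaction 1 has the more negative ΔH; |ΔH_1 − ΔH_2| = 1497 kJ.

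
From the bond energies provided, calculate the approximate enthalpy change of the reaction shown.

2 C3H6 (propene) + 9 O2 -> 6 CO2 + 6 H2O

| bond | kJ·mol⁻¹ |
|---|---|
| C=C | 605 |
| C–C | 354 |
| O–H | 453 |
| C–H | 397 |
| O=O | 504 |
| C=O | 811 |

Bonds broken (reactants):
  C–C: 2 × 354 = 708
  C–H: 12 × 397 = 4764
  C=C: 2 × 605 = 1210
  O=O: 9 × 504 = 4536
  Σ(broken) = 11218 kJ
Bonds formed (products):
  C=O: 12 × 811 = 9732
  O–H: 12 × 453 = 5436
  Σ(formed) = 15168 kJ
ΔH = Σ(broken) − Σ(formed) = 11218 − 15168 = −3950 kJ

ΔH ≈ −3950 kJ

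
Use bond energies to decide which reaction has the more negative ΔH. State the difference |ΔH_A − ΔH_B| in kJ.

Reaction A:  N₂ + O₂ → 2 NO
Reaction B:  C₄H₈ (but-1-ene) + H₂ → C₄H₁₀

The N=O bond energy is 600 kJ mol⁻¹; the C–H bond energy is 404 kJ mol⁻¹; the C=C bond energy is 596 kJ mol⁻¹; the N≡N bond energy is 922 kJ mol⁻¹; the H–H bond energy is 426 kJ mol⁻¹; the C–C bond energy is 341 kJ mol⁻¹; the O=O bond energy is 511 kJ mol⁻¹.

Reaction A:
  Bonds broken (reactants):
    N≡N: 1 × 922 = 922
    O=O: 1 × 511 = 511
    Σ(broken) = 1433 kJ
  Bonds formed (products):
    N=O: 2 × 600 = 1200
    Σ(formed) = 1200 kJ
  ΔH_A = 1433 − 1200 = +233 kJ
Reaction B:
  Bonds broken (reactants):
    C–C: 2 × 341 = 682
    C–H: 8 × 404 = 3232
    C=C: 1 × 596 = 596
    H–H: 1 × 426 = 426
    Σ(broken) = 4936 kJ
  Bonds formed (products):
    C–C: 3 × 341 = 1023
    C–H: 10 × 404 = 4040
    Σ(formed) = 5063 kJ
  ΔH_B = 4936 − 5063 = −127 kJ
ΔH_A − ΔH_B = +360 kJ, so reaction B has the more negative ΔH; |ΔH_A − ΔH_B| = 360 kJ.

Reaction B, by 360 kJ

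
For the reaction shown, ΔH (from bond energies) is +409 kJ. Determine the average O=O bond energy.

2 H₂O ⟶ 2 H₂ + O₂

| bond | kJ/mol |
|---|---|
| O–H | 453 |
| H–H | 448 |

D(O=O) ≈ 507 kJ/mol

Let D be the O=O bond energy.
Σ(broken) = 4×453 = 1812
Σ(formed) = 2×448 + 1×D = 896 + D
ΔH = Σ(broken) − Σ(formed) = (1812) − (896 + D) = +916 − D
Setting this equal to +409 kJ gives D = 507 kJ/mol.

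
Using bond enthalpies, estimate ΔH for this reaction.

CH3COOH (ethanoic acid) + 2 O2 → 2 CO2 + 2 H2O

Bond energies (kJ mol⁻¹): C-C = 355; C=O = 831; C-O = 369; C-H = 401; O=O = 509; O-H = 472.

Bonds broken (reactants):
  C-C: 1 × 355 = 355
  C-H: 3 × 401 = 1203
  C-O: 1 × 369 = 369
  C=O: 1 × 831 = 831
  O-H: 1 × 472 = 472
  O=O: 2 × 509 = 1018
  Σ(broken) = 4248 kJ
Bonds formed (products):
  C=O: 4 × 831 = 3324
  O-H: 4 × 472 = 1888
  Σ(formed) = 5212 kJ
ΔH = Σ(broken) − Σ(formed) = 4248 − 5212 = −964 kJ

ΔH ≈ −964 kJ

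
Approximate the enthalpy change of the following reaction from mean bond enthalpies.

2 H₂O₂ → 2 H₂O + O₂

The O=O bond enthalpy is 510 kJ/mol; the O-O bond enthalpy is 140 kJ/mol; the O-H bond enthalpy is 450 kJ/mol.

ΔH ≈ −230 kJ

Bonds broken (reactants):
  O-H: 4 × 450 = 1800
  O-O: 2 × 140 = 280
  Σ(broken) = 2080 kJ
Bonds formed (products):
  O-H: 4 × 450 = 1800
  O=O: 1 × 510 = 510
  Σ(formed) = 2310 kJ
ΔH = Σ(broken) − Σ(formed) = 2080 − 2310 = −230 kJ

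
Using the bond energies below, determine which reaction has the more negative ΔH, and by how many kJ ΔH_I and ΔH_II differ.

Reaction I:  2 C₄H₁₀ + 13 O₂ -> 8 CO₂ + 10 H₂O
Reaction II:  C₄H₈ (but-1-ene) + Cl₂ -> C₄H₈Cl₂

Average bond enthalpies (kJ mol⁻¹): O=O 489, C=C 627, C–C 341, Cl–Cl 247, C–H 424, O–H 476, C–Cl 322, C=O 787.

Reaction I:
  Bonds broken (reactants):
    C–C: 6 × 341 = 2046
    C–H: 20 × 424 = 8480
    O=O: 13 × 489 = 6357
    Σ(broken) = 16883 kJ
  Bonds formed (products):
    C=O: 16 × 787 = 12592
    O–H: 20 × 476 = 9520
    Σ(formed) = 22112 kJ
  ΔH_I = 16883 − 22112 = −5229 kJ
Reaction II:
  Bonds broken (reactants):
    C–C: 2 × 341 = 682
    C–H: 8 × 424 = 3392
    C=C: 1 × 627 = 627
    Cl–Cl: 1 × 247 = 247
    Σ(broken) = 4948 kJ
  Bonds formed (products):
    C–C: 3 × 341 = 1023
    C–Cl: 2 × 322 = 644
    C–H: 8 × 424 = 3392
    Σ(formed) = 5059 kJ
  ΔH_II = 4948 − 5059 = −111 kJ
ΔH_I − ΔH_II = −5118 kJ, so reaction I has the more negative ΔH; |ΔH_I − ΔH_II| = 5118 kJ.

Reaction I, by 5118 kJ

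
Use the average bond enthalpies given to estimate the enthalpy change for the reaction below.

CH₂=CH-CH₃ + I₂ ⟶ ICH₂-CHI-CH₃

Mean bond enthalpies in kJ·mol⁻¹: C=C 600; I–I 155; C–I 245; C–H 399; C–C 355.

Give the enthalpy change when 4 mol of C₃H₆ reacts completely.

Bonds broken (reactants):
  C–C: 1 × 355 = 355
  C–H: 6 × 399 = 2394
  C=C: 1 × 600 = 600
  I–I: 1 × 155 = 155
  Σ(broken) = 3504 kJ
Bonds formed (products):
  C–C: 2 × 355 = 710
  C–H: 6 × 399 = 2394
  C–I: 2 × 245 = 490
  Σ(formed) = 3594 kJ
ΔH = Σ(broken) − Σ(formed) = 3504 − 3594 = −90 kJ
For 4× the reaction as written: 4 × (−90) = −360 kJ

ΔH = −360 kJ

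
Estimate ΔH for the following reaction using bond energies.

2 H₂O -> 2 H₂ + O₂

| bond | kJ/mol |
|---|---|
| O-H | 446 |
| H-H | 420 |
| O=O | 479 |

Bonds broken (reactants):
  O-H: 4 × 446 = 1784
  Σ(broken) = 1784 kJ
Bonds formed (products):
  H-H: 2 × 420 = 840
  O=O: 1 × 479 = 479
  Σ(formed) = 1319 kJ
ΔH = Σ(broken) − Σ(formed) = 1784 − 1319 = +465 kJ

ΔH ≈ +465 kJ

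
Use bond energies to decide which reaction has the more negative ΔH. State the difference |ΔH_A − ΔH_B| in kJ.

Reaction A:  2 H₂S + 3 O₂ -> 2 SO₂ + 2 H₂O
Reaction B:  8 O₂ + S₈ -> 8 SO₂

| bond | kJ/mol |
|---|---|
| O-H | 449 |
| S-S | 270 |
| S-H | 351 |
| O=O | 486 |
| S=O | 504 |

Reaction A:
  Bonds broken (reactants):
    O=O: 3 × 486 = 1458
    S-H: 4 × 351 = 1404
    Σ(broken) = 2862 kJ
  Bonds formed (products):
    O-H: 4 × 449 = 1796
    S=O: 4 × 504 = 2016
    Σ(formed) = 3812 kJ
  ΔH_A = 2862 − 3812 = −950 kJ
Reaction B:
  Bonds broken (reactants):
    O=O: 8 × 486 = 3888
    S-S: 8 × 270 = 2160
    Σ(broken) = 6048 kJ
  Bonds formed (products):
    S=O: 16 × 504 = 8064
    Σ(formed) = 8064 kJ
  ΔH_B = 6048 − 8064 = −2016 kJ
ΔH_A − ΔH_B = +1066 kJ, so reaction B has the more negative ΔH; |ΔH_A − ΔH_B| = 1066 kJ.

Reaction B, by 1066 kJ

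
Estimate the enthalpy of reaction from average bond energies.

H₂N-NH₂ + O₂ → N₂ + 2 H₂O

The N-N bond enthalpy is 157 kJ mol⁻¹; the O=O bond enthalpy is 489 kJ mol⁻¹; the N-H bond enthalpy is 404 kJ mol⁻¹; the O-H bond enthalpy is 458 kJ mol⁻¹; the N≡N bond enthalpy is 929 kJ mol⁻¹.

ΔH ≈ −499 kJ

Bonds broken (reactants):
  N-H: 4 × 404 = 1616
  N-N: 1 × 157 = 157
  O=O: 1 × 489 = 489
  Σ(broken) = 2262 kJ
Bonds formed (products):
  N≡N: 1 × 929 = 929
  O-H: 4 × 458 = 1832
  Σ(formed) = 2761 kJ
ΔH = Σ(broken) − Σ(formed) = 2262 − 2761 = −499 kJ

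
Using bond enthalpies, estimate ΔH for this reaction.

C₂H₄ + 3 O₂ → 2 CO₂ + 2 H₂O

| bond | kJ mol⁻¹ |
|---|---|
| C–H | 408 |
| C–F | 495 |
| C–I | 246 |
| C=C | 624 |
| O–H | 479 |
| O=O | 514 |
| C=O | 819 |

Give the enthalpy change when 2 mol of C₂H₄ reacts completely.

Bonds broken (reactants):
  C–H: 4 × 408 = 1632
  C=C: 1 × 624 = 624
  O=O: 3 × 514 = 1542
  Σ(broken) = 3798 kJ
Bonds formed (products):
  C=O: 4 × 819 = 3276
  O–H: 4 × 479 = 1916
  Σ(formed) = 5192 kJ
ΔH = Σ(broken) − Σ(formed) = 3798 − 5192 = −1394 kJ
For 2× the reaction as written: 2 × (−1394) = −2788 kJ

ΔH = −2788 kJ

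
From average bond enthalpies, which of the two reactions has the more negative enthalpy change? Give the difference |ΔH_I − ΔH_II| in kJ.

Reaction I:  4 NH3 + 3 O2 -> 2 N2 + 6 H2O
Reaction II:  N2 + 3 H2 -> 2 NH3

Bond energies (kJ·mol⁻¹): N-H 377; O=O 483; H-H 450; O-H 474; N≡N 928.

Reaction I:
  Bonds broken (reactants):
    N-H: 12 × 377 = 4524
    O=O: 3 × 483 = 1449
    Σ(broken) = 5973 kJ
  Bonds formed (products):
    N≡N: 2 × 928 = 1856
    O-H: 12 × 474 = 5688
    Σ(formed) = 7544 kJ
  ΔH_I = 5973 − 7544 = −1571 kJ
Reaction II:
  Bonds broken (reactants):
    H-H: 3 × 450 = 1350
    N≡N: 1 × 928 = 928
    Σ(broken) = 2278 kJ
  Bonds formed (products):
    N-H: 6 × 377 = 2262
    Σ(formed) = 2262 kJ
  ΔH_II = 2278 − 2262 = +16 kJ
ΔH_I − ΔH_II = −1587 kJ, so reaction I has the more negative ΔH; |ΔH_I − ΔH_II| = 1587 kJ.

Reaction I, by 1587 kJ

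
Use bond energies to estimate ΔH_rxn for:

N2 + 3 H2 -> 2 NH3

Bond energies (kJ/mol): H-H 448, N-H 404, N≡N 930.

Bonds broken (reactants):
  H-H: 3 × 448 = 1344
  N≡N: 1 × 930 = 930
  Σ(broken) = 2274 kJ
Bonds formed (products):
  N-H: 6 × 404 = 2424
  Σ(formed) = 2424 kJ
ΔH = Σ(broken) − Σ(formed) = 2274 − 2424 = −150 kJ

ΔH ≈ −150 kJ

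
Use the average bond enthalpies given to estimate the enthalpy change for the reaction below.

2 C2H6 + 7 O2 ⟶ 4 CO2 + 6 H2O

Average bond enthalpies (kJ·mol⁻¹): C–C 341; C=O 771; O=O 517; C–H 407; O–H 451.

Bonds broken (reactants):
  C–C: 2 × 341 = 682
  C–H: 12 × 407 = 4884
  O=O: 7 × 517 = 3619
  Σ(broken) = 9185 kJ
Bonds formed (products):
  C=O: 8 × 771 = 6168
  O–H: 12 × 451 = 5412
  Σ(formed) = 11580 kJ
ΔH = Σ(broken) − Σ(formed) = 9185 − 11580 = −2395 kJ

ΔH ≈ −2395 kJ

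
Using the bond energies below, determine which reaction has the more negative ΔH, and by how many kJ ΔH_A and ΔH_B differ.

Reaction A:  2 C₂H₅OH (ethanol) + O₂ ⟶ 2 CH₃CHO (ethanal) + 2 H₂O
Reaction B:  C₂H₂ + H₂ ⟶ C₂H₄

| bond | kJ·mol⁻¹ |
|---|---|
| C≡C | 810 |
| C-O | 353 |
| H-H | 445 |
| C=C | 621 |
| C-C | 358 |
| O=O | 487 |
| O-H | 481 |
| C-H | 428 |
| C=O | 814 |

Reaction A, by 319 kJ

Reaction A:
  Bonds broken (reactants):
    C-C: 2 × 358 = 716
    C-H: 10 × 428 = 4280
    C-O: 2 × 353 = 706
    O-H: 2 × 481 = 962
    O=O: 1 × 487 = 487
    Σ(broken) = 7151 kJ
  Bonds formed (products):
    C-C: 2 × 358 = 716
    C-H: 8 × 428 = 3424
    C=O: 2 × 814 = 1628
    O-H: 4 × 481 = 1924
    Σ(formed) = 7692 kJ
  ΔH_A = 7151 − 7692 = −541 kJ
Reaction B:
  Bonds broken (reactants):
    C≡C: 1 × 810 = 810
    C-H: 2 × 428 = 856
    H-H: 1 × 445 = 445
    Σ(broken) = 2111 kJ
  Bonds formed (products):
    C-H: 4 × 428 = 1712
    C=C: 1 × 621 = 621
    Σ(formed) = 2333 kJ
  ΔH_B = 2111 − 2333 = −222 kJ
ΔH_A − ΔH_B = −319 kJ, so reaction A has the more negative ΔH; |ΔH_A − ΔH_B| = 319 kJ.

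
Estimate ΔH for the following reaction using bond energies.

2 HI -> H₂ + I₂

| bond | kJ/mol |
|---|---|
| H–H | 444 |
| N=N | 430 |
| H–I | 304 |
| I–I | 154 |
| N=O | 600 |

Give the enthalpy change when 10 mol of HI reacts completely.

Bonds broken (reactants):
  H–I: 2 × 304 = 608
  Σ(broken) = 608 kJ
Bonds formed (products):
  H–H: 1 × 444 = 444
  I–I: 1 × 154 = 154
  Σ(formed) = 598 kJ
ΔH = Σ(broken) − Σ(formed) = 608 − 598 = +10 kJ
For 5× the reaction as written: 5 × (+10) = +50 kJ

ΔH = +50 kJ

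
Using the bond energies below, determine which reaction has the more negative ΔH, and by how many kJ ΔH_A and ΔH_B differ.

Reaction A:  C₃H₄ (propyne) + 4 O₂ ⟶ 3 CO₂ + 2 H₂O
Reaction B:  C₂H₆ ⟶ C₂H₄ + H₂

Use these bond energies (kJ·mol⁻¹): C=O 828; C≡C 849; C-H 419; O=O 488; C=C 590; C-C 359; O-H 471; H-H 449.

Reaction A, by 2174 kJ

Reaction A:
  Bonds broken (reactants):
    C≡C: 1 × 849 = 849
    C-C: 1 × 359 = 359
    C-H: 4 × 419 = 1676
    O=O: 4 × 488 = 1952
    Σ(broken) = 4836 kJ
  Bonds formed (products):
    C=O: 6 × 828 = 4968
    O-H: 4 × 471 = 1884
    Σ(formed) = 6852 kJ
  ΔH_A = 4836 − 6852 = −2016 kJ
Reaction B:
  Bonds broken (reactants):
    C-C: 1 × 359 = 359
    C-H: 6 × 419 = 2514
    Σ(broken) = 2873 kJ
  Bonds formed (products):
    C-H: 4 × 419 = 1676
    C=C: 1 × 590 = 590
    H-H: 1 × 449 = 449
    Σ(formed) = 2715 kJ
  ΔH_B = 2873 − 2715 = +158 kJ
ΔH_A − ΔH_B = −2174 kJ, so reaction A has the more negative ΔH; |ΔH_A − ΔH_B| = 2174 kJ.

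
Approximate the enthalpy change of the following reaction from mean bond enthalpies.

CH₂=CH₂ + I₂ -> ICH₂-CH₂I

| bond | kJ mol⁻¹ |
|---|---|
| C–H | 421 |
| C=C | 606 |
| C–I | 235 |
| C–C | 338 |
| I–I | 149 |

ΔH ≈ −53 kJ

Bonds broken (reactants):
  C–H: 4 × 421 = 1684
  C=C: 1 × 606 = 606
  I–I: 1 × 149 = 149
  Σ(broken) = 2439 kJ
Bonds formed (products):
  C–C: 1 × 338 = 338
  C–H: 4 × 421 = 1684
  C–I: 2 × 235 = 470
  Σ(formed) = 2492 kJ
ΔH = Σ(broken) − Σ(formed) = 2439 − 2492 = −53 kJ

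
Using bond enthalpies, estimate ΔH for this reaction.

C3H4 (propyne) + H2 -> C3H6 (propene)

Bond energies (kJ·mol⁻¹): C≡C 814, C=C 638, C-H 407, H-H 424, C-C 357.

ΔH ≈ −214 kJ

Bonds broken (reactants):
  C≡C: 1 × 814 = 814
  C-C: 1 × 357 = 357
  C-H: 4 × 407 = 1628
  H-H: 1 × 424 = 424
  Σ(broken) = 3223 kJ
Bonds formed (products):
  C-C: 1 × 357 = 357
  C-H: 6 × 407 = 2442
  C=C: 1 × 638 = 638
  Σ(formed) = 3437 kJ
ΔH = Σ(broken) − Σ(formed) = 3223 − 3437 = −214 kJ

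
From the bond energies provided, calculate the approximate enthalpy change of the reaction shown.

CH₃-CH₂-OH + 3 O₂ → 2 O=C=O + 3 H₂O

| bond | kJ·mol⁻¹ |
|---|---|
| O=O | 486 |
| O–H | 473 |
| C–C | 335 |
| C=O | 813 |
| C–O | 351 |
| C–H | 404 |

Bonds broken (reactants):
  C–C: 1 × 335 = 335
  C–H: 5 × 404 = 2020
  C–O: 1 × 351 = 351
  O–H: 1 × 473 = 473
  O=O: 3 × 486 = 1458
  Σ(broken) = 4637 kJ
Bonds formed (products):
  C=O: 4 × 813 = 3252
  O–H: 6 × 473 = 2838
  Σ(formed) = 6090 kJ
ΔH = Σ(broken) − Σ(formed) = 4637 − 6090 = −1453 kJ

ΔH ≈ −1453 kJ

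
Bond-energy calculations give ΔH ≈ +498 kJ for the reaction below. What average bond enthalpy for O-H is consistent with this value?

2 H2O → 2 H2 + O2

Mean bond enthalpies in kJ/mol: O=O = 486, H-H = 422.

Let D be the O-H bond energy.
Σ(broken) = 4×D = 4D
Σ(formed) = 2×422 + 1×486 = 1330
ΔH = Σ(broken) − Σ(formed) = (4D) − (1330) = −1330 + 4D
Setting this equal to +498 kJ gives 4D = 1828, so D = 457 kJ/mol.

D(O-H) ≈ 457 kJ/mol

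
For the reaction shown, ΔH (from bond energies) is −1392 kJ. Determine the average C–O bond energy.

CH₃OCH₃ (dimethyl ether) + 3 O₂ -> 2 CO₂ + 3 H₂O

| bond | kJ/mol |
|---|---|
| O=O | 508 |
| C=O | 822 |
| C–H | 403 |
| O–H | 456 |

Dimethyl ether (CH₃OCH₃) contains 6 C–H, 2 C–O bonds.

Let D be the C–O bond energy.
Σ(broken) = 6×403 + 2×D + 3×508 = 3942 + 2D
Σ(formed) = 4×822 + 6×456 = 6024
ΔH = Σ(broken) − Σ(formed) = (3942 + 2D) − (6024) = −2082 + 2D
Setting this equal to −1392 kJ gives 2D = 690, so D = 345 kJ/mol.

D(C–O) ≈ 345 kJ/mol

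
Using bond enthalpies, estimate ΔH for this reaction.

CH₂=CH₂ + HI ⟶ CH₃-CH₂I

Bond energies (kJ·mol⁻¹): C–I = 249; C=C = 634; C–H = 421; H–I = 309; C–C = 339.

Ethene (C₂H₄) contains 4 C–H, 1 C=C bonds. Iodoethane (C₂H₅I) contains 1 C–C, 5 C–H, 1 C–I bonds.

Bonds broken (reactants):
  C–H: 4 × 421 = 1684
  C=C: 1 × 634 = 634
  H–I: 1 × 309 = 309
  Σ(broken) = 2627 kJ
Bonds formed (products):
  C–C: 1 × 339 = 339
  C–H: 5 × 421 = 2105
  C–I: 1 × 249 = 249
  Σ(formed) = 2693 kJ
ΔH = Σ(broken) − Σ(formed) = 2627 − 2693 = −66 kJ

ΔH ≈ −66 kJ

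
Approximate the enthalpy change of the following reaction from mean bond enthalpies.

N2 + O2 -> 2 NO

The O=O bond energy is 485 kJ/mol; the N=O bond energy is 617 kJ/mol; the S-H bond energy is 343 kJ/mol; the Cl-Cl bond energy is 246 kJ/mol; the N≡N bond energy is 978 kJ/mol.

Bonds broken (reactants):
  N≡N: 1 × 978 = 978
  O=O: 1 × 485 = 485
  Σ(broken) = 1463 kJ
Bonds formed (products):
  N=O: 2 × 617 = 1234
  Σ(formed) = 1234 kJ
ΔH = Σ(broken) − Σ(formed) = 1463 − 1234 = +229 kJ

ΔH ≈ +229 kJ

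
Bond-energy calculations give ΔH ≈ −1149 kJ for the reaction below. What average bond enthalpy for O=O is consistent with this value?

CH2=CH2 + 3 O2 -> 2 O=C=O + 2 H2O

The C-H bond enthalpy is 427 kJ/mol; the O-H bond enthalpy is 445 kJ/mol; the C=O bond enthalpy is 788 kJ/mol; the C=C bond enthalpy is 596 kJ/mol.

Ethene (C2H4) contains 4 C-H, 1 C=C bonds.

Let D be the O=O bond energy.
Σ(broken) = 4×427 + 1×596 + 3×D = 2304 + 3D
Σ(formed) = 4×788 + 4×445 = 4932
ΔH = Σ(broken) − Σ(formed) = (2304 + 3D) − (4932) = −2628 + 3D
Setting this equal to −1149 kJ gives 3D = 1479, so D = 493 kJ/mol.

D(O=O) ≈ 493 kJ/mol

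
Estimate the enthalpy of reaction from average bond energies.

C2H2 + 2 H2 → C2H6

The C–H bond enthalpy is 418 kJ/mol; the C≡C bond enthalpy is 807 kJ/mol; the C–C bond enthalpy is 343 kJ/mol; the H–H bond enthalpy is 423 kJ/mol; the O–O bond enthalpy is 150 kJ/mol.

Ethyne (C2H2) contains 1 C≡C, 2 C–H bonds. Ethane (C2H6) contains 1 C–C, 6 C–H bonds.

ΔH ≈ −362 kJ

Bonds broken (reactants):
  C≡C: 1 × 807 = 807
  C–H: 2 × 418 = 836
  H–H: 2 × 423 = 846
  Σ(broken) = 2489 kJ
Bonds formed (products):
  C–C: 1 × 343 = 343
  C–H: 6 × 418 = 2508
  Σ(formed) = 2851 kJ
ΔH = Σ(broken) − Σ(formed) = 2489 − 2851 = −362 kJ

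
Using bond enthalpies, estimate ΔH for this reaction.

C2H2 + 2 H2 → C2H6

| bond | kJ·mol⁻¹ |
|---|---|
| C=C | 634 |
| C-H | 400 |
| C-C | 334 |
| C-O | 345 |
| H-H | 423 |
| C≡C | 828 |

ΔH ≈ −260 kJ

Bonds broken (reactants):
  C≡C: 1 × 828 = 828
  C-H: 2 × 400 = 800
  H-H: 2 × 423 = 846
  Σ(broken) = 2474 kJ
Bonds formed (products):
  C-C: 1 × 334 = 334
  C-H: 6 × 400 = 2400
  Σ(formed) = 2734 kJ
ΔH = Σ(broken) − Σ(formed) = 2474 − 2734 = −260 kJ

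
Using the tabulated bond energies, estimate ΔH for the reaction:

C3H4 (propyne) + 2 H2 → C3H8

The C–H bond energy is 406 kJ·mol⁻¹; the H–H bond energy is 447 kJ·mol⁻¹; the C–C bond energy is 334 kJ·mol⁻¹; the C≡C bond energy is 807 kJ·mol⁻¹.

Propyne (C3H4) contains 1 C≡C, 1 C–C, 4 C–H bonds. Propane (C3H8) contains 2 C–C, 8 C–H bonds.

ΔH ≈ −257 kJ

Bonds broken (reactants):
  C≡C: 1 × 807 = 807
  C–C: 1 × 334 = 334
  C–H: 4 × 406 = 1624
  H–H: 2 × 447 = 894
  Σ(broken) = 3659 kJ
Bonds formed (products):
  C–C: 2 × 334 = 668
  C–H: 8 × 406 = 3248
  Σ(formed) = 3916 kJ
ΔH = Σ(broken) − Σ(formed) = 3659 − 3916 = −257 kJ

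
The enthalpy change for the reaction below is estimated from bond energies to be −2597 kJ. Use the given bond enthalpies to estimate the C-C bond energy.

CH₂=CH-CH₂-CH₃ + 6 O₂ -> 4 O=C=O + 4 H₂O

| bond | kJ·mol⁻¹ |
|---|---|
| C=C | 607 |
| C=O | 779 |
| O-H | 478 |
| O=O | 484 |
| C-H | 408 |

Let D be the C-C bond energy.
Σ(broken) = 2×D + 8×408 + 1×607 + 6×484 = 6775 + 2D
Σ(formed) = 8×779 + 8×478 = 10056
ΔH = Σ(broken) − Σ(formed) = (6775 + 2D) − (10056) = −3281 + 2D
Setting this equal to −2597 kJ gives 2D = 684, so D = 342 kJ/mol.

D(C-C) ≈ 342 kJ/mol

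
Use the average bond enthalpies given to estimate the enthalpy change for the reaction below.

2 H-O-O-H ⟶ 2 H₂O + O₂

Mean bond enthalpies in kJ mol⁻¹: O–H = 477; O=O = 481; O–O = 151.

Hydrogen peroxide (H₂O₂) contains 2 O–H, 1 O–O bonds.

ΔH ≈ −179 kJ

Bonds broken (reactants):
  O–H: 4 × 477 = 1908
  O–O: 2 × 151 = 302
  Σ(broken) = 2210 kJ
Bonds formed (products):
  O–H: 4 × 477 = 1908
  O=O: 1 × 481 = 481
  Σ(formed) = 2389 kJ
ΔH = Σ(broken) − Σ(formed) = 2210 − 2389 = −179 kJ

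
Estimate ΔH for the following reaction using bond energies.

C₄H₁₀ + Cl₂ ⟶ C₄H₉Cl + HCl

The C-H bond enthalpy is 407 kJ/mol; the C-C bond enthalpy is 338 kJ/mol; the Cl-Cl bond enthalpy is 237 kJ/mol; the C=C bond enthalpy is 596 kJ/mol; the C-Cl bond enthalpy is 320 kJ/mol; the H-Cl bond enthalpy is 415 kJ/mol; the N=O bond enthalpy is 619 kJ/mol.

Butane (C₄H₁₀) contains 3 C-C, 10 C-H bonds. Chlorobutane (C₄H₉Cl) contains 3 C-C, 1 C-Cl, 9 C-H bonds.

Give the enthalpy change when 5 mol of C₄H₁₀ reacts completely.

ΔH = −455 kJ

Bonds broken (reactants):
  C-C: 3 × 338 = 1014
  C-H: 10 × 407 = 4070
  Cl-Cl: 1 × 237 = 237
  Σ(broken) = 5321 kJ
Bonds formed (products):
  C-C: 3 × 338 = 1014
  C-Cl: 1 × 320 = 320
  C-H: 9 × 407 = 3663
  H-Cl: 1 × 415 = 415
  Σ(formed) = 5412 kJ
ΔH = Σ(broken) − Σ(formed) = 5321 − 5412 = −91 kJ
For 5× the reaction as written: 5 × (−91) = −455 kJ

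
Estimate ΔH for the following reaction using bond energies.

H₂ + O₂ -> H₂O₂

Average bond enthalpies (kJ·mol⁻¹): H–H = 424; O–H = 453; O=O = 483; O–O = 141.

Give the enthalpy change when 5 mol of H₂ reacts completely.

Bonds broken (reactants):
  H–H: 1 × 424 = 424
  O=O: 1 × 483 = 483
  Σ(broken) = 907 kJ
Bonds formed (products):
  O–H: 2 × 453 = 906
  O–O: 1 × 141 = 141
  Σ(formed) = 1047 kJ
ΔH = Σ(broken) − Σ(formed) = 907 − 1047 = −140 kJ
For 5× the reaction as written: 5 × (−140) = −700 kJ

ΔH = −700 kJ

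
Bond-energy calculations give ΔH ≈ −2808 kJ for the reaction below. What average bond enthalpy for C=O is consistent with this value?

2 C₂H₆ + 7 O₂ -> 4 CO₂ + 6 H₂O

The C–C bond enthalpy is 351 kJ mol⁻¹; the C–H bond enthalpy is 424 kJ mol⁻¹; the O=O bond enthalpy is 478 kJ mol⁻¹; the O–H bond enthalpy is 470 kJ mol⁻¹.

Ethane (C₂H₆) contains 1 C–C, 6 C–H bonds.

Let D be the C=O bond energy.
Σ(broken) = 2×351 + 12×424 + 7×478 = 9136
Σ(formed) = 8×D + 12×470 = 5640 + 8D
ΔH = Σ(broken) − Σ(formed) = (9136) − (5640 + 8D) = +3496 − 8D
Setting this equal to −2808 kJ gives 8D = 6304, so D = 788 kJ/mol.

D(C=O) ≈ 788 kJ/mol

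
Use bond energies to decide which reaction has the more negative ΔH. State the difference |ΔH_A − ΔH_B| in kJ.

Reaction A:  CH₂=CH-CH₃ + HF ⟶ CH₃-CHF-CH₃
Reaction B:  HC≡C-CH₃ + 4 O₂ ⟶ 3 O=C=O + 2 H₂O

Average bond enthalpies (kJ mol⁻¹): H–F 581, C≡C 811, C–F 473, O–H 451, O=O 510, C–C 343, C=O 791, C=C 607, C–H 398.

Reaction A:
  Bonds broken (reactants):
    C–C: 1 × 343 = 343
    C–H: 6 × 398 = 2388
    C=C: 1 × 607 = 607
    H–F: 1 × 581 = 581
    Σ(broken) = 3919 kJ
  Bonds formed (products):
    C–C: 2 × 343 = 686
    C–F: 1 × 473 = 473
    C–H: 7 × 398 = 2786
    Σ(formed) = 3945 kJ
  ΔH_A = 3919 − 3945 = −26 kJ
Reaction B:
  Bonds broken (reactants):
    C≡C: 1 × 811 = 811
    C–C: 1 × 343 = 343
    C–H: 4 × 398 = 1592
    O=O: 4 × 510 = 2040
    Σ(broken) = 4786 kJ
  Bonds formed (products):
    C=O: 6 × 791 = 4746
    O–H: 4 × 451 = 1804
    Σ(formed) = 6550 kJ
  ΔH_B = 4786 − 6550 = −1764 kJ
ΔH_A − ΔH_B = +1738 kJ, so reaction B has the more negative ΔH; |ΔH_A − ΔH_B| = 1738 kJ.

Reaction B, by 1738 kJ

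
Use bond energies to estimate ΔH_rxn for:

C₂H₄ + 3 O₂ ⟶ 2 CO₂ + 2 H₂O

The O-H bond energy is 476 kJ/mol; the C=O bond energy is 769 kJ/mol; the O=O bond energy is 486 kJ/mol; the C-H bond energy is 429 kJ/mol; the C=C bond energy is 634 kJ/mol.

Bonds broken (reactants):
  C-H: 4 × 429 = 1716
  C=C: 1 × 634 = 634
  O=O: 3 × 486 = 1458
  Σ(broken) = 3808 kJ
Bonds formed (products):
  C=O: 4 × 769 = 3076
  O-H: 4 × 476 = 1904
  Σ(formed) = 4980 kJ
ΔH = Σ(broken) − Σ(formed) = 3808 − 4980 = −1172 kJ

ΔH ≈ −1172 kJ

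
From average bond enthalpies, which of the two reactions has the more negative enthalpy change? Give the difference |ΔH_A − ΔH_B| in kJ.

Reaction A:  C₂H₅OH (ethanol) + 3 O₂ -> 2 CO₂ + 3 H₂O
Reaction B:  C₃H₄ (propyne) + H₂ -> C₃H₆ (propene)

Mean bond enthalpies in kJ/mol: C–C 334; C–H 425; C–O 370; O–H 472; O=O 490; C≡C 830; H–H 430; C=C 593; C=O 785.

Reaction A, by 1018 kJ

Reaction A:
  Bonds broken (reactants):
    C–C: 1 × 334 = 334
    C–H: 5 × 425 = 2125
    C–O: 1 × 370 = 370
    O–H: 1 × 472 = 472
    O=O: 3 × 490 = 1470
    Σ(broken) = 4771 kJ
  Bonds formed (products):
    C=O: 4 × 785 = 3140
    O–H: 6 × 472 = 2832
    Σ(formed) = 5972 kJ
  ΔH_A = 4771 − 5972 = −1201 kJ
Reaction B:
  Bonds broken (reactants):
    C≡C: 1 × 830 = 830
    C–C: 1 × 334 = 334
    C–H: 4 × 425 = 1700
    H–H: 1 × 430 = 430
    Σ(broken) = 3294 kJ
  Bonds formed (products):
    C–C: 1 × 334 = 334
    C–H: 6 × 425 = 2550
    C=C: 1 × 593 = 593
    Σ(formed) = 3477 kJ
  ΔH_B = 3294 − 3477 = −183 kJ
ΔH_A − ΔH_B = −1018 kJ, so reaction A has the more negative ΔH; |ΔH_A − ΔH_B| = 1018 kJ.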